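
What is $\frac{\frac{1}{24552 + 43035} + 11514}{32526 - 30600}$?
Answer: $\frac{778196719}{130172562} \approx 5.9782$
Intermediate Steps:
$\frac{\frac{1}{24552 + 43035} + 11514}{32526 - 30600} = \frac{\frac{1}{67587} + 11514}{1926} = \left(\frac{1}{67587} + 11514\right) \frac{1}{1926} = \frac{778196719}{67587} \cdot \frac{1}{1926} = \frac{778196719}{130172562}$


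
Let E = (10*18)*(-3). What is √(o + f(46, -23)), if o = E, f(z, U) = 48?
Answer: 2*I*√123 ≈ 22.181*I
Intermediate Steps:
E = -540 (E = 180*(-3) = -540)
o = -540
√(o + f(46, -23)) = √(-540 + 48) = √(-492) = 2*I*√123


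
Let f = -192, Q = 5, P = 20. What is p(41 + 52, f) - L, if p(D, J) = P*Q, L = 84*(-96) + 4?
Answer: 8160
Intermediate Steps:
L = -8060 (L = -8064 + 4 = -8060)
p(D, J) = 100 (p(D, J) = 20*5 = 100)
p(41 + 52, f) - L = 100 - 1*(-8060) = 100 + 8060 = 8160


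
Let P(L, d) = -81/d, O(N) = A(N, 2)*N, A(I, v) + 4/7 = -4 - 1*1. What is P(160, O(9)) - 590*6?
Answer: -45999/13 ≈ -3538.4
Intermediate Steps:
A(I, v) = -39/7 (A(I, v) = -4/7 + (-4 - 1*1) = -4/7 + (-4 - 1) = -4/7 - 5 = -39/7)
O(N) = -39*N/7
P(160, O(9)) - 590*6 = -81/((-39/7*9)) - 590*6 = -81/(-351/7) - 1*3540 = -81*(-7/351) - 3540 = 21/13 - 3540 = -45999/13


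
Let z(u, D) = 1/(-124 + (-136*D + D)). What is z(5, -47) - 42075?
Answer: -261748574/6221 ≈ -42075.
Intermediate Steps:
z(u, D) = 1/(-124 - 135*D)
z(5, -47) - 42075 = -1/(124 + 135*(-47)) - 42075 = -1/(124 - 6345) - 42075 = -1/(-6221) - 42075 = -1*(-1/6221) - 42075 = 1/6221 - 42075 = -261748574/6221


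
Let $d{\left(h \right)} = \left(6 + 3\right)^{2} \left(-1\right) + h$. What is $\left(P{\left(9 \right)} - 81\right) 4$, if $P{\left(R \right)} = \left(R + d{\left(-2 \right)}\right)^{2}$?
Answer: $21580$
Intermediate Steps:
$d{\left(h \right)} = -81 + h$ ($d{\left(h \right)} = 9^{2} \left(-1\right) + h = 81 \left(-1\right) + h = -81 + h$)
$P{\left(R \right)} = \left(-83 + R\right)^{2}$ ($P{\left(R \right)} = \left(R - 83\right)^{2} = \left(-83 + R\right)^{2}$)
$\left(P{\left(9 \right)} - 81\right) 4 = \left(\left(-83 + 9\right)^{2} - 81\right) 4 = \left(\left(-74\right)^{2} - 81\right) 4 = \left(5476 - 81\right) 4 = 5395 \cdot 4 = 21580$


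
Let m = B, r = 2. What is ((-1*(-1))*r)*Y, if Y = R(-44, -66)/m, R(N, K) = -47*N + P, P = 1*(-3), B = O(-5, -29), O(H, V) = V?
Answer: -4130/29 ≈ -142.41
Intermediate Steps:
B = -29
P = -3
R(N, K) = -3 - 47*N (R(N, K) = -47*N - 3 = -3 - 47*N)
m = -29
Y = -2065/29 (Y = (-3 - 47*(-44))/(-29) = (-3 + 2068)*(-1/29) = 2065*(-1/29) = -2065/29 ≈ -71.207)
((-1*(-1))*r)*Y = (-1*(-1)*2)*(-2065/29) = (1*2)*(-2065/29) = 2*(-2065/29) = -4130/29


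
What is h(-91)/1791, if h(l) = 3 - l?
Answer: 94/1791 ≈ 0.052485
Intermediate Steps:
h(-91)/1791 = (3 - 1*(-91))/1791 = (3 + 91)*(1/1791) = 94*(1/1791) = 94/1791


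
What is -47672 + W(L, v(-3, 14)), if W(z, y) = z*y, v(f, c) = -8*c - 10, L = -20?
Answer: -45232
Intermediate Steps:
v(f, c) = -10 - 8*c
W(z, y) = y*z
-47672 + W(L, v(-3, 14)) = -47672 + (-10 - 8*14)*(-20) = -47672 + (-10 - 112)*(-20) = -47672 - 122*(-20) = -47672 + 2440 = -45232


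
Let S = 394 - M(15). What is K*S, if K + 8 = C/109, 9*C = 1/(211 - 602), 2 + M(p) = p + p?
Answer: -374365418/127857 ≈ -2928.0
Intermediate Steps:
M(p) = -2 + 2*p (M(p) = -2 + (p + p) = -2 + 2*p)
C = -1/3519 (C = 1/(9*(211 - 602)) = (⅑)/(-391) = (⅑)*(-1/391) = -1/3519 ≈ -0.00028417)
K = -3068569/383571 (K = -8 - 1/3519/109 = -8 - 1/3519*1/109 = -8 - 1/383571 = -3068569/383571 ≈ -8.0000)
S = 366 (S = 394 - (-2 + 2*15) = 394 - (-2 + 30) = 394 - 1*28 = 394 - 28 = 366)
K*S = -3068569/383571*366 = -374365418/127857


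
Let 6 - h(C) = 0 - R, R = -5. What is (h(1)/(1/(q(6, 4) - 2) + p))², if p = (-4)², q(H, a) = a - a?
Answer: 4/961 ≈ 0.0041623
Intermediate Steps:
q(H, a) = 0
h(C) = 1 (h(C) = 6 - (0 - 1*(-5)) = 6 - (0 + 5) = 6 - 1*5 = 6 - 5 = 1)
p = 16
(h(1)/(1/(q(6, 4) - 2) + p))² = (1/(1/(0 - 2) + 16))² = (1/(1/(-2) + 16))² = (1/(-½ + 16))² = (1/(31/2))² = ((2/31)*1)² = (2/31)² = 4/961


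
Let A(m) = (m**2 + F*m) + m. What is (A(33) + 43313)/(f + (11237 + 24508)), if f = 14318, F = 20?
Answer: 45095/50063 ≈ 0.90077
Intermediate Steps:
A(m) = m**2 + 21*m (A(m) = (m**2 + 20*m) + m = m**2 + 21*m)
(A(33) + 43313)/(f + (11237 + 24508)) = (33*(21 + 33) + 43313)/(14318 + (11237 + 24508)) = (33*54 + 43313)/(14318 + 35745) = (1782 + 43313)/50063 = 45095*(1/50063) = 45095/50063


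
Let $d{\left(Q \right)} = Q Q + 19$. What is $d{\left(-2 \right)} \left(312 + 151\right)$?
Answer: $10649$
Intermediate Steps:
$d{\left(Q \right)} = 19 + Q^{2}$ ($d{\left(Q \right)} = Q^{2} + 19 = 19 + Q^{2}$)
$d{\left(-2 \right)} \left(312 + 151\right) = \left(19 + \left(-2\right)^{2}\right) \left(312 + 151\right) = \left(19 + 4\right) 463 = 23 \cdot 463 = 10649$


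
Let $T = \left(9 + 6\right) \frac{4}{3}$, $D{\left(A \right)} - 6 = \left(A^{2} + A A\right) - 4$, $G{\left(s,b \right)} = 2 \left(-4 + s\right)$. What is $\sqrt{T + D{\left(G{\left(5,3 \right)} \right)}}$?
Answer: $\sqrt{30} \approx 5.4772$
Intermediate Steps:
$G{\left(s,b \right)} = -8 + 2 s$
$D{\left(A \right)} = 2 + 2 A^{2}$ ($D{\left(A \right)} = 6 - \left(4 - A^{2} - A A\right) = 6 + \left(\left(A^{2} + A^{2}\right) - 4\right) = 6 + \left(2 A^{2} - 4\right) = 6 + \left(-4 + 2 A^{2}\right) = 2 + 2 A^{2}$)
$T = 20$ ($T = 15 \cdot 4 \cdot \frac{1}{3} = 15 \cdot \frac{4}{3} = 20$)
$\sqrt{T + D{\left(G{\left(5,3 \right)} \right)}} = \sqrt{20 + \left(2 + 2 \left(-8 + 2 \cdot 5\right)^{2}\right)} = \sqrt{20 + \left(2 + 2 \left(-8 + 10\right)^{2}\right)} = \sqrt{20 + \left(2 + 2 \cdot 2^{2}\right)} = \sqrt{20 + \left(2 + 2 \cdot 4\right)} = \sqrt{20 + \left(2 + 8\right)} = \sqrt{20 + 10} = \sqrt{30}$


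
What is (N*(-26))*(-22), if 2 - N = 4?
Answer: -1144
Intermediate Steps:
N = -2 (N = 2 - 1*4 = 2 - 4 = -2)
(N*(-26))*(-22) = -2*(-26)*(-22) = 52*(-22) = -1144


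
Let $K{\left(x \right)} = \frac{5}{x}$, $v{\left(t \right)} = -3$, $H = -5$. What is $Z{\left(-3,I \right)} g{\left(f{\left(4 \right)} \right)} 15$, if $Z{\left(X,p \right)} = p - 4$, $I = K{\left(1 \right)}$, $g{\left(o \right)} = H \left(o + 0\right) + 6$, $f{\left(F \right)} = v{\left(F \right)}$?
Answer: $315$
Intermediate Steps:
$f{\left(F \right)} = -3$
$g{\left(o \right)} = 6 - 5 o$ ($g{\left(o \right)} = - 5 \left(o + 0\right) + 6 = - 5 o + 6 = 6 - 5 o$)
$I = 5$ ($I = \frac{5}{1} = 5 \cdot 1 = 5$)
$Z{\left(X,p \right)} = -4 + p$
$Z{\left(-3,I \right)} g{\left(f{\left(4 \right)} \right)} 15 = \left(-4 + 5\right) \left(6 - -15\right) 15 = 1 \left(6 + 15\right) 15 = 1 \cdot 21 \cdot 15 = 21 \cdot 15 = 315$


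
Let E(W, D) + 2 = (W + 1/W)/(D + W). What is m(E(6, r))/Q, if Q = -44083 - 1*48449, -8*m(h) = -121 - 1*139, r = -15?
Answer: -65/185064 ≈ -0.00035123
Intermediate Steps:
E(W, D) = -2 + (W + 1/W)/(D + W)
m(h) = 65/2 (m(h) = -(-121 - 1*139)/8 = -(-121 - 139)/8 = -⅛*(-260) = 65/2)
Q = -92532 (Q = -44083 - 48449 = -92532)
m(E(6, r))/Q = (65/2)/(-92532) = (65/2)*(-1/92532) = -65/185064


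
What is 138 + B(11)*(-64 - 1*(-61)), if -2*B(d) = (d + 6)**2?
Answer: 1143/2 ≈ 571.50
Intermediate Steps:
B(d) = -(6 + d)**2/2 (B(d) = -(d + 6)**2/2 = -(6 + d)**2/2)
138 + B(11)*(-64 - 1*(-61)) = 138 + (-(6 + 11)**2/2)*(-64 - 1*(-61)) = 138 + (-1/2*17**2)*(-64 + 61) = 138 - 1/2*289*(-3) = 138 - 289/2*(-3) = 138 + 867/2 = 1143/2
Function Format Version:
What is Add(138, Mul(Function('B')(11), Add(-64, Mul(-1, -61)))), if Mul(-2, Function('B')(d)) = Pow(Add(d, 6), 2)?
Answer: Rational(1143, 2) ≈ 571.50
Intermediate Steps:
Function('B')(d) = Mul(Rational(-1, 2), Pow(Add(6, d), 2)) (Function('B')(d) = Mul(Rational(-1, 2), Pow(Add(d, 6), 2)) = Mul(Rational(-1, 2), Pow(Add(6, d), 2)))
Add(138, Mul(Function('B')(11), Add(-64, Mul(-1, -61)))) = Add(138, Mul(Mul(Rational(-1, 2), Pow(Add(6, 11), 2)), Add(-64, Mul(-1, -61)))) = Add(138, Mul(Mul(Rational(-1, 2), Pow(17, 2)), Add(-64, 61))) = Add(138, Mul(Mul(Rational(-1, 2), 289), -3)) = Add(138, Mul(Rational(-289, 2), -3)) = Add(138, Rational(867, 2)) = Rational(1143, 2)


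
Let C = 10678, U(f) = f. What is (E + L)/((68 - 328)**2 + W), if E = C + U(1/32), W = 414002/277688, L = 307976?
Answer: 353945602519/75088491208 ≈ 4.7137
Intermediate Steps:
W = 207001/138844 (W = 414002*(1/277688) = 207001/138844 ≈ 1.4909)
E = 341697/32 (E = 10678 + 1/32 = 341697/32 ≈ 10678.)
(E + L)/((68 - 328)**2 + W) = (341697/32 + 307976)/((68 - 328)**2 + 207001/138844) = 10196929/(32*((-260)**2 + 207001/138844)) = 10196929/(32*(67600 + 207001/138844)) = 10196929/(32*(9386061401/138844)) = (10196929/32)*(138844/9386061401) = 353945602519/75088491208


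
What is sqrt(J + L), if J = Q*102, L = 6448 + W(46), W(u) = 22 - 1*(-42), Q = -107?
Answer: I*sqrt(4402) ≈ 66.348*I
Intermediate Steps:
W(u) = 64 (W(u) = 22 + 42 = 64)
L = 6512 (L = 6448 + 64 = 6512)
J = -10914 (J = -107*102 = -10914)
sqrt(J + L) = sqrt(-10914 + 6512) = sqrt(-4402) = I*sqrt(4402)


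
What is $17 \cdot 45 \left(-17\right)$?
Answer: $-13005$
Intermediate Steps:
$17 \cdot 45 \left(-17\right) = 765 \left(-17\right) = -13005$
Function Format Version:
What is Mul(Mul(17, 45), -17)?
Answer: -13005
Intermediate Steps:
Mul(Mul(17, 45), -17) = Mul(765, -17) = -13005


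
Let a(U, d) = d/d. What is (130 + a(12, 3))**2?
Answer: 17161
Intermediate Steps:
a(U, d) = 1
(130 + a(12, 3))**2 = (130 + 1)**2 = 131**2 = 17161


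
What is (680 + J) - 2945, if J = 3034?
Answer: 769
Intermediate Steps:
(680 + J) - 2945 = (680 + 3034) - 2945 = 3714 - 2945 = 769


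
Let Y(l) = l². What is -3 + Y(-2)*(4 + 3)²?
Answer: 193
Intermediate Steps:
-3 + Y(-2)*(4 + 3)² = -3 + (-2)²*(4 + 3)² = -3 + 4*7² = -3 + 4*49 = -3 + 196 = 193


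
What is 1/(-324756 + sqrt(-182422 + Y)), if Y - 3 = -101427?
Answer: -162378/52733371691 - I*sqrt(283846)/105466743382 ≈ -3.0792e-6 - 5.0516e-9*I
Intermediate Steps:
Y = -101424 (Y = 3 - 101427 = -101424)
1/(-324756 + sqrt(-182422 + Y)) = 1/(-324756 + sqrt(-182422 - 101424)) = 1/(-324756 + sqrt(-283846)) = 1/(-324756 + I*sqrt(283846))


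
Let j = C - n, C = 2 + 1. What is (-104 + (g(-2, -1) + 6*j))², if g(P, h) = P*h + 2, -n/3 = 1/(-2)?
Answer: 8281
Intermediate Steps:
n = 3/2 (n = -3/(-2) = -3*(-½) = 3/2 ≈ 1.5000)
C = 3
g(P, h) = 2 + P*h
j = 3/2 (j = 3 - 1*3/2 = 3 - 3/2 = 3/2 ≈ 1.5000)
(-104 + (g(-2, -1) + 6*j))² = (-104 + ((2 - 2*(-1)) + 6*(3/2)))² = (-104 + ((2 + 2) + 9))² = (-104 + (4 + 9))² = (-104 + 13)² = (-91)² = 8281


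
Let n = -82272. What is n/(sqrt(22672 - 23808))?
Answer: 20568*I*sqrt(71)/71 ≈ 2441.0*I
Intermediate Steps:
n/(sqrt(22672 - 23808)) = -82272/sqrt(22672 - 23808) = -82272*(-I*sqrt(71)/284) = -(-20568)*I*sqrt(71)/71 = 20568*I*sqrt(71)/71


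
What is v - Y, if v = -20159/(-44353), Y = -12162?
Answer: 539441345/44353 ≈ 12162.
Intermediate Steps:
v = 20159/44353 (v = -20159*(-1)/44353 = -1*(-20159/44353) = 20159/44353 ≈ 0.45451)
v - Y = 20159/44353 - 1*(-12162) = 20159/44353 + 12162 = 539441345/44353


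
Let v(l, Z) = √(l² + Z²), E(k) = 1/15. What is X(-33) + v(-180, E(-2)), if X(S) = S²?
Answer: 1089 + √7290001/15 ≈ 1269.0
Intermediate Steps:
E(k) = 1/15
v(l, Z) = √(Z² + l²)
X(-33) + v(-180, E(-2)) = (-33)² + √((1/15)² + (-180)²) = 1089 + √(1/225 + 32400) = 1089 + √(7290001/225) = 1089 + √7290001/15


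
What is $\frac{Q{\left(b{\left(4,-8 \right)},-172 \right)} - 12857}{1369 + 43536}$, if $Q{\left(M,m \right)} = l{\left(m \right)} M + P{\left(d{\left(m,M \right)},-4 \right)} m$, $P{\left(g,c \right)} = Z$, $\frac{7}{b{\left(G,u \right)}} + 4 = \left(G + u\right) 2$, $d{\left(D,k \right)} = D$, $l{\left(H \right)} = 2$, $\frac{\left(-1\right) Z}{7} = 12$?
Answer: $\frac{9539}{269430} \approx 0.035404$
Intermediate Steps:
$Z = -84$ ($Z = \left(-7\right) 12 = -84$)
$b{\left(G,u \right)} = \frac{7}{-4 + 2 G + 2 u}$ ($b{\left(G,u \right)} = \frac{7}{-4 + \left(G + u\right) 2} = \frac{7}{-4 + \left(2 G + 2 u\right)} = \frac{7}{-4 + 2 G + 2 u}$)
$P{\left(g,c \right)} = -84$
$Q{\left(M,m \right)} = - 84 m + 2 M$ ($Q{\left(M,m \right)} = 2 M - 84 m = - 84 m + 2 M$)
$\frac{Q{\left(b{\left(4,-8 \right)},-172 \right)} - 12857}{1369 + 43536} = \frac{\left(\left(-84\right) \left(-172\right) + 2 \frac{7}{2 \left(-2 + 4 - 8\right)}\right) - 12857}{1369 + 43536} = \frac{\left(14448 + 2 \frac{7}{2 \left(-6\right)}\right) - 12857}{44905} = \left(\left(14448 + 2 \cdot \frac{7}{2} \left(- \frac{1}{6}\right)\right) - 12857\right) \frac{1}{44905} = \left(\left(14448 + 2 \left(- \frac{7}{12}\right)\right) - 12857\right) \frac{1}{44905} = \left(\left(14448 - \frac{7}{6}\right) - 12857\right) \frac{1}{44905} = \left(\frac{86681}{6} - 12857\right) \frac{1}{44905} = \frac{9539}{6} \cdot \frac{1}{44905} = \frac{9539}{269430}$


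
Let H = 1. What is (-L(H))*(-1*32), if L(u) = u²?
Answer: 32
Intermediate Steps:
(-L(H))*(-1*32) = (-1*1²)*(-1*32) = -1*1*(-32) = -1*(-32) = 32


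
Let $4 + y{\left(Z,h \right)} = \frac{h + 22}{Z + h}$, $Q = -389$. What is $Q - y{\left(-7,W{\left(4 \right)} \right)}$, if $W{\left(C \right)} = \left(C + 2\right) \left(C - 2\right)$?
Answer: $- \frac{1959}{5} \approx -391.8$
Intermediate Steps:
$W{\left(C \right)} = \left(-2 + C\right) \left(2 + C\right)$ ($W{\left(C \right)} = \left(2 + C\right) \left(-2 + C\right) = \left(-2 + C\right) \left(2 + C\right)$)
$y{\left(Z,h \right)} = -4 + \frac{22 + h}{Z + h}$ ($y{\left(Z,h \right)} = -4 + \frac{h + 22}{Z + h} = -4 + \frac{22 + h}{Z + h}$)
$Q - y{\left(-7,W{\left(4 \right)} \right)} = -389 - \frac{22 - -28 - 3 \left(-4 + 4^{2}\right)}{-7 - \left(4 - 4^{2}\right)} = -389 - \frac{22 + 28 - 3 \left(-4 + 16\right)}{-7 + \left(-4 + 16\right)} = -389 - \frac{22 + 28 - 36}{-7 + 12} = -389 - \frac{22 + 28 - 36}{5} = -389 - \frac{1}{5} \cdot 14 = -389 - \frac{14}{5} = - \frac{1959}{5}$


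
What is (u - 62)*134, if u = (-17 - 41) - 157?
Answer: -37118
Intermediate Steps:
u = -215 (u = -58 - 157 = -215)
(u - 62)*134 = (-215 - 62)*134 = -277*134 = -37118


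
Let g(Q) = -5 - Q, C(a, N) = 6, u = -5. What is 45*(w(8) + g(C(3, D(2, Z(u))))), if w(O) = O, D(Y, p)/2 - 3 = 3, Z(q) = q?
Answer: -135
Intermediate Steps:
D(Y, p) = 12 (D(Y, p) = 6 + 2*3 = 6 + 6 = 12)
45*(w(8) + g(C(3, D(2, Z(u))))) = 45*(8 + (-5 - 1*6)) = 45*(8 + (-5 - 6)) = 45*(8 - 11) = 45*(-3) = -135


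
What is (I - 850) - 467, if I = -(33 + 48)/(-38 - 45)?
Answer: -109230/83 ≈ -1316.0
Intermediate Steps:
I = 81/83 (I = -81/(-83) = -81*(-1)/83 = -1*(-81/83) = 81/83 ≈ 0.97590)
(I - 850) - 467 = (81/83 - 850) - 467 = -70469/83 - 467 = -109230/83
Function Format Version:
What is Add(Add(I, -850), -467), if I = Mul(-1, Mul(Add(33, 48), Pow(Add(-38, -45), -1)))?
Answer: Rational(-109230, 83) ≈ -1316.0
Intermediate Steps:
I = Rational(81, 83) (I = Mul(-1, Mul(81, Pow(-83, -1))) = Mul(-1, Mul(81, Rational(-1, 83))) = Mul(-1, Rational(-81, 83)) = Rational(81, 83) ≈ 0.97590)
Add(Add(I, -850), -467) = Add(Add(Rational(81, 83), -850), -467) = Add(Rational(-70469, 83), -467) = Rational(-109230, 83)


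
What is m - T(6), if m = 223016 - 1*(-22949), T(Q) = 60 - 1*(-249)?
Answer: 245656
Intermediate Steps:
T(Q) = 309 (T(Q) = 60 + 249 = 309)
m = 245965 (m = 223016 + 22949 = 245965)
m - T(6) = 245965 - 1*309 = 245965 - 309 = 245656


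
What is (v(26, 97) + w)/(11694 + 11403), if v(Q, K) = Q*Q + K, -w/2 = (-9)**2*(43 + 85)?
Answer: -19963/23097 ≈ -0.86431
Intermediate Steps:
w = -20736 (w = -2*(-9)**2*(43 + 85) = -162*128 = -2*10368 = -20736)
v(Q, K) = K + Q**2 (v(Q, K) = Q**2 + K = K + Q**2)
(v(26, 97) + w)/(11694 + 11403) = ((97 + 26**2) - 20736)/(11694 + 11403) = ((97 + 676) - 20736)/23097 = (773 - 20736)*(1/23097) = -19963*1/23097 = -19963/23097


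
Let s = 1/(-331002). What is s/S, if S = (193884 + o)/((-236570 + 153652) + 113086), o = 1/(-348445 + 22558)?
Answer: -546186612/1161895634942623 ≈ -4.7008e-7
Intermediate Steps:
o = -1/325887 (o = 1/(-325887) = -1/325887 ≈ -3.0685e-6)
s = -1/331002 ≈ -3.0211e-6
S = 63184275107/9831359016 (S = (193884 - 1/325887)/((-236570 + 153652) + 113086) = 63184275107/(325887*(-82918 + 113086)) = (63184275107/325887)/30168 = (63184275107/325887)*(1/30168) = 63184275107/9831359016 ≈ 6.4268)
s/S = -1/(331002*63184275107/9831359016) = -1/331002*9831359016/63184275107 = -546186612/1161895634942623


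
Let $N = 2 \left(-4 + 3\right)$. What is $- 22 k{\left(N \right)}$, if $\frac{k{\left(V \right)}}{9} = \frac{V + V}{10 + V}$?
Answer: $99$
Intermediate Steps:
$N = -2$ ($N = 2 \left(-1\right) = -2$)
$k{\left(V \right)} = \frac{18 V}{10 + V}$ ($k{\left(V \right)} = 9 \frac{V + V}{10 + V} = 9 \frac{2 V}{10 + V} = \frac{18 V}{10 + V}$)
$- 22 k{\left(N \right)} = - 22 \cdot 18 \left(-2\right) \frac{1}{10 - 2} = - 22 \cdot 18 \left(-2\right) \frac{1}{8} = \left(-22\right) \left(- \frac{9}{2}\right) = 99$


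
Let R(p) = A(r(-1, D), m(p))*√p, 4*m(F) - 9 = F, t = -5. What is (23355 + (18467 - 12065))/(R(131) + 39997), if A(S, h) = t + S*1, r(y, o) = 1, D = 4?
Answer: 91553133/123058301 + 9156*√131/123058301 ≈ 0.74483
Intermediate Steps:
m(F) = 9/4 + F/4
A(S, h) = -5 + S (A(S, h) = -5 + S*1 = -5 + S)
R(p) = -4*√p (R(p) = (-5 + 1)*√p = -4*√p)
(23355 + (18467 - 12065))/(R(131) + 39997) = (23355 + (18467 - 12065))/(-4*√131 + 39997) = (23355 + 6402)/(39997 - 4*√131) = 29757/(39997 - 4*√131)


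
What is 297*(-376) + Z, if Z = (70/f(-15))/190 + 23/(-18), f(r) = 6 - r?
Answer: -38192255/342 ≈ -1.1167e+5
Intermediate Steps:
Z = -431/342 (Z = (70/(6 - 1*(-15)))/190 + 23/(-18) = (70/(6 + 15))*(1/190) + 23*(-1/18) = (70/21)*(1/190) - 23/18 = (70*(1/21))*(1/190) - 23/18 = (10/3)*(1/190) - 23/18 = 1/57 - 23/18 = -431/342 ≈ -1.2602)
297*(-376) + Z = 297*(-376) - 431/342 = -111672 - 431/342 = -38192255/342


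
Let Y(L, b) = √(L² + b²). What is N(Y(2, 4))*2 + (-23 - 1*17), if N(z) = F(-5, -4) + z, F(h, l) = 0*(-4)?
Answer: -40 + 4*√5 ≈ -31.056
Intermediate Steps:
F(h, l) = 0
N(z) = z (N(z) = 0 + z = z)
N(Y(2, 4))*2 + (-23 - 1*17) = √(2² + 4²)*2 + (-23 - 1*17) = √(4 + 16)*2 + (-23 - 17) = √20*2 - 40 = (2*√5)*2 - 40 = 4*√5 - 40 = -40 + 4*√5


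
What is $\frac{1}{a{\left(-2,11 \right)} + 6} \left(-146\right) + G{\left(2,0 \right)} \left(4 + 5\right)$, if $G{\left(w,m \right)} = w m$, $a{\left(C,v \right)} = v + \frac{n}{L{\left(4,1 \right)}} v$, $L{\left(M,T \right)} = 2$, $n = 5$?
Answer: $- \frac{292}{89} \approx -3.2809$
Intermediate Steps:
$a{\left(C,v \right)} = \frac{7 v}{2}$ ($a{\left(C,v \right)} = v + \frac{5}{2} v = v + 5 \cdot \frac{1}{2} v = v + \frac{5 v}{2} = \frac{7 v}{2}$)
$G{\left(w,m \right)} = m w$
$\frac{1}{a{\left(-2,11 \right)} + 6} \left(-146\right) + G{\left(2,0 \right)} \left(4 + 5\right) = \frac{1}{\frac{7}{2} \cdot 11 + 6} \left(-146\right) + 0 \cdot 2 \left(4 + 5\right) = \frac{1}{\frac{77}{2} + 6} \left(-146\right) + 0 \cdot 9 = \frac{1}{\frac{89}{2}} \left(-146\right) + 0 = \frac{2}{89} \left(-146\right) + 0 = - \frac{292}{89} + 0 = - \frac{292}{89}$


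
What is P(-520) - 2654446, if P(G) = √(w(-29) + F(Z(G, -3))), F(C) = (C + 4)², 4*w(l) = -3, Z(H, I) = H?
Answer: -2654446 + √1065021/2 ≈ -2.6539e+6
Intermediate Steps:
w(l) = -¾ (w(l) = (¼)*(-3) = -¾)
F(C) = (4 + C)²
P(G) = √(-¾ + (4 + G)²)
P(-520) - 2654446 = √(-3 + 4*(4 - 520)²)/2 - 2654446 = √(-3 + 4*(-516)²)/2 - 2654446 = √(-3 + 4*266256)/2 - 2654446 = √(-3 + 1065024)/2 - 2654446 = √1065021/2 - 2654446 = -2654446 + √1065021/2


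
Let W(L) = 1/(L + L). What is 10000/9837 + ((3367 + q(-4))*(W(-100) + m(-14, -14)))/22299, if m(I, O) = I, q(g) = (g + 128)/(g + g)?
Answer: -31831562737/29247368400 ≈ -1.0884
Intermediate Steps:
q(g) = (128 + g)/(2*g) (q(g) = (128 + g)/((2*g)) = (128 + g)*(1/(2*g)) = (128 + g)/(2*g))
W(L) = 1/(2*L)
10000/9837 + ((3367 + q(-4))*(W(-100) + m(-14, -14)))/22299 = 10000/9837 + ((3367 + (½)*(128 - 4)/(-4))*((½)/(-100) - 14))/22299 = 10000*(1/9837) + ((3367 + (½)*(-¼)*124)*((½)*(-1/100) - 14))*(1/22299) = 10000/9837 + ((3367 - 31/2)*(-1/200 - 14))*(1/22299) = 10000/9837 + ((6703/2)*(-2801/200))*(1/22299) = 10000/9837 - 18775103/400*1/22299 = 10000/9837 - 18775103/8919600 = -31831562737/29247368400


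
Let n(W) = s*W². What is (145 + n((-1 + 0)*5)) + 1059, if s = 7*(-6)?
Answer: 154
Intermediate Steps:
s = -42
n(W) = -42*W²
(145 + n((-1 + 0)*5)) + 1059 = (145 - 42*25*(-1 + 0)²) + 1059 = (145 - 42*(-1*5)²) + 1059 = (145 - 42*(-5)²) + 1059 = (145 - 42*25) + 1059 = (145 - 1050) + 1059 = -905 + 1059 = 154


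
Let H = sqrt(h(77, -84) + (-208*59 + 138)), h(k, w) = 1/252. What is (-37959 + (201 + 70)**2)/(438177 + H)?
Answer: 3917943871128/48383772056675 - 212892*I*sqrt(21404369)/48383772056675 ≈ 0.080976 - 2.0357e-5*I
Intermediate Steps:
h(k, w) = 1/252
H = I*sqrt(21404369)/42 (H = sqrt(1/252 + (-208*59 + 138)) = sqrt(1/252 + (-12272 + 138)) = sqrt(1/252 - 12134) = sqrt(-3057767/252) = I*sqrt(21404369)/42 ≈ 110.15*I)
(-37959 + (201 + 70)**2)/(438177 + H) = (-37959 + (201 + 70)**2)/(438177 + I*sqrt(21404369)/42) = (-37959 + 271**2)/(438177 + I*sqrt(21404369)/42) = (-37959 + 73441)/(438177 + I*sqrt(21404369)/42) = 35482/(438177 + I*sqrt(21404369)/42)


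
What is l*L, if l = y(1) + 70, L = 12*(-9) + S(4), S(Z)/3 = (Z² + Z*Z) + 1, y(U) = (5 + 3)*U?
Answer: -702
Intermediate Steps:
y(U) = 8*U
S(Z) = 3 + 6*Z² (S(Z) = 3*((Z² + Z*Z) + 1) = 3*((Z² + Z²) + 1) = 3*(2*Z² + 1) = 3*(1 + 2*Z²) = 3 + 6*Z²)
L = -9 (L = 12*(-9) + (3 + 6*4²) = -108 + (3 + 6*16) = -108 + (3 + 96) = -108 + 99 = -9)
l = 78 (l = 8*1 + 70 = 8 + 70 = 78)
l*L = 78*(-9) = -702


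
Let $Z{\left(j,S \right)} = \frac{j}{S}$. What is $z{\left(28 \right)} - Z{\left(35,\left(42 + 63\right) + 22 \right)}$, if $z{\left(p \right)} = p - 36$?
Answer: $- \frac{1051}{127} \approx -8.2756$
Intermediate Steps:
$z{\left(p \right)} = -36 + p$ ($z{\left(p \right)} = p - 36 = -36 + p$)
$z{\left(28 \right)} - Z{\left(35,\left(42 + 63\right) + 22 \right)} = \left(-36 + 28\right) - \frac{35}{\left(42 + 63\right) + 22} = -8 - \frac{35}{105 + 22} = -8 - \frac{35}{127} = - \frac{1051}{127}$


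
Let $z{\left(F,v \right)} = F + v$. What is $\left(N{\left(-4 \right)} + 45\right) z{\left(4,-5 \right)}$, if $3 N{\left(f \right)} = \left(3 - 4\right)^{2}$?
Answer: $- \frac{136}{3} \approx -45.333$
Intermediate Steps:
$N{\left(f \right)} = \frac{1}{3}$ ($N{\left(f \right)} = \frac{\left(3 - 4\right)^{2}}{3} = \frac{\left(-1\right)^{2}}{3} = \frac{1}{3} \cdot 1 = \frac{1}{3}$)
$\left(N{\left(-4 \right)} + 45\right) z{\left(4,-5 \right)} = \left(\frac{1}{3} + 45\right) \left(4 - 5\right) = \frac{136}{3} \left(-1\right) = - \frac{136}{3}$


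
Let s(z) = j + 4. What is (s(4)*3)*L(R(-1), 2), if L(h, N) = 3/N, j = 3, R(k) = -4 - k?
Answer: 63/2 ≈ 31.500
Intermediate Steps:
s(z) = 7 (s(z) = 3 + 4 = 7)
(s(4)*3)*L(R(-1), 2) = (7*3)*(3/2) = 21*(3*(½)) = 21*(3/2) = 63/2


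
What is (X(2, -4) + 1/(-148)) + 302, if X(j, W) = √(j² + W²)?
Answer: 44695/148 + 2*√5 ≈ 306.47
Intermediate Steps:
X(j, W) = √(W² + j²)
(X(2, -4) + 1/(-148)) + 302 = (√((-4)² + 2²) + 1/(-148)) + 302 = (√(16 + 4) - 1/148) + 302 = (√20 - 1/148) + 302 = (2*√5 - 1/148) + 302 = (-1/148 + 2*√5) + 302 = 44695/148 + 2*√5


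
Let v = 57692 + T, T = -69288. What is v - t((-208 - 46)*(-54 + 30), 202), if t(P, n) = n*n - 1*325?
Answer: -52075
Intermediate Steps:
v = -11596 (v = 57692 - 69288 = -11596)
t(P, n) = -325 + n² (t(P, n) = n² - 325 = -325 + n²)
v - t((-208 - 46)*(-54 + 30), 202) = -11596 - (-325 + 202²) = -11596 - (-325 + 40804) = -11596 - 1*40479 = -11596 - 40479 = -52075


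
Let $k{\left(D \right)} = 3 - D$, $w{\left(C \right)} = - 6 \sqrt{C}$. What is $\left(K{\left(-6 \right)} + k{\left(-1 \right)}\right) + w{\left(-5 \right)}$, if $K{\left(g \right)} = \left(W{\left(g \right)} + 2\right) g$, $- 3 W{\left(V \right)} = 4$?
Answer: $- 6 i \sqrt{5} \approx - 13.416 i$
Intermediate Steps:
$W{\left(V \right)} = - \frac{4}{3}$ ($W{\left(V \right)} = \left(- \frac{1}{3}\right) 4 = - \frac{4}{3}$)
$K{\left(g \right)} = \frac{2 g}{3}$ ($K{\left(g \right)} = \left(- \frac{4}{3} + 2\right) g = \frac{2 g}{3}$)
$\left(K{\left(-6 \right)} + k{\left(-1 \right)}\right) + w{\left(-5 \right)} = \left(\frac{2}{3} \left(-6\right) + \left(3 - -1\right)\right) - 6 \sqrt{-5} = \left(-4 + \left(3 + 1\right)\right) - 6 i \sqrt{5} = \left(-4 + 4\right) - 6 i \sqrt{5} = 0 - 6 i \sqrt{5} = - 6 i \sqrt{5}$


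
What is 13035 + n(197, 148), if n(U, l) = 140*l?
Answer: 33755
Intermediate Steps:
13035 + n(197, 148) = 13035 + 140*148 = 13035 + 20720 = 33755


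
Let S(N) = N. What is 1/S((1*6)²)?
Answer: 1/36 ≈ 0.027778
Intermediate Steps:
1/S((1*6)²) = 1/((1*6)²) = 1/(6²) = 1/36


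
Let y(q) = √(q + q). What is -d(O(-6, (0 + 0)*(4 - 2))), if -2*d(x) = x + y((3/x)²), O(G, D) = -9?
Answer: -9/2 + √2/6 ≈ -4.2643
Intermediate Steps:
y(q) = √2*√q (y(q) = √(2*q) = √2*√q)
d(x) = -x/2 - 3*√2*√(x⁻²)/2 (d(x) = -(x + √2*√((3/x)²))/2 = -(x + √2*√(9/x²))/2 = -(x + √2*(3*√(x⁻²)))/2 = -(x + 3*√2*√(x⁻²))/2 = -x/2 - 3*√2*√(x⁻²)/2)
-d(O(-6, (0 + 0)*(4 - 2))) = -(-½*(-9) - 3*√2*√((-9)⁻²)/2) = -(9/2 - 3*√2*√(1/81)/2) = -(9/2 - 3/2*√2*⅑) = -(9/2 - √2/6) = -9/2 + √2/6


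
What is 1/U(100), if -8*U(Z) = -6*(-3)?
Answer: -4/9 ≈ -0.44444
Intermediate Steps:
U(Z) = -9/4 (U(Z) = -(-3)*(-3)/4 = -⅛*18 = -9/4)
1/U(100) = 1/(-9/4) = -4/9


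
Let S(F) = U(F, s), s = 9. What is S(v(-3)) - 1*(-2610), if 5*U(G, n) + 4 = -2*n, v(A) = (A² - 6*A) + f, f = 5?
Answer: 13028/5 ≈ 2605.6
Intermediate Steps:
v(A) = 5 + A² - 6*A (v(A) = (A² - 6*A) + 5 = 5 + A² - 6*A)
U(G, n) = -⅘ - 2*n/5 (U(G, n) = -⅘ + (-2*n)/5 = -⅘ - 2*n/5)
S(F) = -22/5 (S(F) = -⅘ - ⅖*9 = -⅘ - 18/5 = -22/5)
S(v(-3)) - 1*(-2610) = -22/5 - 1*(-2610) = -22/5 + 2610 = 13028/5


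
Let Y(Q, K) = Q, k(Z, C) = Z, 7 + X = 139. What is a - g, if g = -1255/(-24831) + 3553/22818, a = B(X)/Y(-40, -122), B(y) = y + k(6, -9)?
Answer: -6905365327/1888645860 ≈ -3.6563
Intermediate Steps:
X = 132 (X = -7 + 139 = 132)
B(y) = 6 + y (B(y) = y + 6 = 6 + y)
a = -69/20 (a = (6 + 132)/(-40) = 138*(-1/40) = -69/20 ≈ -3.4500)
g = 38953711/188864586 (g = -1255*(-1/24831) + 3553*(1/22818) = 1255/24831 + 3553/22818 = 38953711/188864586 ≈ 0.20625)
a - g = -69/20 - 1*38953711/188864586 = -69/20 - 38953711/188864586 = -6905365327/1888645860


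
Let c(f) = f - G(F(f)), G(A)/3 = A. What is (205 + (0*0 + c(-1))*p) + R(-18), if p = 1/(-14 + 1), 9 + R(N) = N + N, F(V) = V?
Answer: 2078/13 ≈ 159.85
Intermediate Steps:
R(N) = -9 + 2*N (R(N) = -9 + (N + N) = -9 + 2*N)
G(A) = 3*A
c(f) = -2*f (c(f) = f - 3*f = -2*f)
p = -1/13 (p = 1/(-13) = -1/13 ≈ -0.076923)
(205 + (0*0 + c(-1))*p) + R(-18) = (205 + (0*0 - 2*(-1))*(-1/13)) + (-9 + 2*(-18)) = (205 + (0 + 2)*(-1/13)) + (-9 - 36) = (205 + 2*(-1/13)) - 45 = (205 - 2/13) - 45 = 2663/13 - 45 = 2078/13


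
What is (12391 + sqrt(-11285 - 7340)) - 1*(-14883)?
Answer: 27274 + 5*I*sqrt(745) ≈ 27274.0 + 136.47*I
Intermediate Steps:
(12391 + sqrt(-11285 - 7340)) - 1*(-14883) = (12391 + sqrt(-18625)) + 14883 = (12391 + 5*I*sqrt(745)) + 14883 = 27274 + 5*I*sqrt(745)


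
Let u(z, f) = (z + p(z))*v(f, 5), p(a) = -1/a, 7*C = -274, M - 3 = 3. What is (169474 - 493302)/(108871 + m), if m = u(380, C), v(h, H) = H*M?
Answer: -12305464/4570295 ≈ -2.6925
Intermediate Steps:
M = 6 (M = 3 + 3 = 6)
C = -274/7 (C = (⅐)*(-274) = -274/7 ≈ -39.143)
v(h, H) = 6*H (v(h, H) = H*6 = 6*H)
u(z, f) = -30/z + 30*z (u(z, f) = (z - 1/z)*(6*5) = (z - 1/z)*30 = -30/z + 30*z)
m = 433197/38 (m = -30/380 + 30*380 = -30*1/380 + 11400 = -3/38 + 11400 = 433197/38 ≈ 11400.)
(169474 - 493302)/(108871 + m) = (169474 - 493302)/(108871 + 433197/38) = -323828/4570295/38 = -323828*38/4570295 = -12305464/4570295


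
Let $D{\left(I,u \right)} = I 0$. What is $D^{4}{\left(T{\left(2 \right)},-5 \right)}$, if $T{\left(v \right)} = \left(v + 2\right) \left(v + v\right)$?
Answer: $0$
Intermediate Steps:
$T{\left(v \right)} = 2 v \left(2 + v\right)$ ($T{\left(v \right)} = \left(2 + v\right) 2 v = 2 v \left(2 + v\right)$)
$D{\left(I,u \right)} = 0$
$D^{4}{\left(T{\left(2 \right)},-5 \right)} = 0^{4} = 0$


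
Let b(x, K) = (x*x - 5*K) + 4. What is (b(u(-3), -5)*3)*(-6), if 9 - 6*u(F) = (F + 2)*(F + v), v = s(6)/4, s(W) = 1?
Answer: -17329/32 ≈ -541.53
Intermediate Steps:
v = 1/4 ≈ 0.25000
u(F) = 3/2 - (2 + F)*(1/4 + F)/6 (u(F) = 3/2 - (F + 2)*(F + 1/4)/6 = 3/2 - (2 + F)*(1/4 + F)/6)
b(x, K) = 4 + x**2 - 5*K (b(x, K) = (x**2 - 5*K) + 4 = 4 + x**2 - 5*K)
(b(u(-3), -5)*3)*(-6) = ((4 + (17/12 - 3/8*(-3) - 1/6*(-3)**2)**2 - 5*(-5))*3)*(-6) = ((4 + (17/12 + 9/8 - 1/6*9)**2 + 25)*3)*(-6) = ((4 + (17/12 + 9/8 - 3/2)**2 + 25)*3)*(-6) = ((4 + (25/24)**2 + 25)*3)*(-6) = ((4 + 625/576 + 25)*3)*(-6) = ((17329/576)*3)*(-6) = (17329/192)*(-6) = -17329/32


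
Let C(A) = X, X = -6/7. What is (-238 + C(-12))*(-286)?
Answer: 478192/7 ≈ 68313.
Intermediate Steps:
X = -6/7 (X = -6*⅐ = -6/7 ≈ -0.85714)
C(A) = -6/7
(-238 + C(-12))*(-286) = (-238 - 6/7)*(-286) = -1672/7*(-286) = 478192/7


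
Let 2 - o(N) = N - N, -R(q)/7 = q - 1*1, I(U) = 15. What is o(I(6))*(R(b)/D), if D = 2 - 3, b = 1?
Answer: 0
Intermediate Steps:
R(q) = 7 - 7*q (R(q) = -7*(q - 1*1) = -7*(q - 1) = -7*(-1 + q) = 7 - 7*q)
o(N) = 2 (o(N) = 2 - (N - N) = 2 - 1*0 = 2 + 0 = 2)
D = -1
o(I(6))*(R(b)/D) = 2*((7 - 7*1)/(-1)) = 2*((7 - 7)*(-1)) = 2*(0*(-1)) = 2*0 = 0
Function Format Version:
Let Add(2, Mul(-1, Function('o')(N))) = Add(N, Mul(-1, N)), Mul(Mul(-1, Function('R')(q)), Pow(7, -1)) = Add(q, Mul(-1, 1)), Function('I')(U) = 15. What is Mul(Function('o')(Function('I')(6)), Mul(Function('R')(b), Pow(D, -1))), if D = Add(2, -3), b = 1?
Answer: 0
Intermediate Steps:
Function('R')(q) = Add(7, Mul(-7, q)) (Function('R')(q) = Mul(-7, Add(q, Mul(-1, 1))) = Mul(-7, Add(q, -1)) = Mul(-7, Add(-1, q)) = Add(7, Mul(-7, q)))
Function('o')(N) = 2 (Function('o')(N) = Add(2, Mul(-1, Add(N, Mul(-1, N)))) = Add(2, Mul(-1, 0)) = Add(2, 0) = 2)
D = -1
Mul(Function('o')(Function('I')(6)), Mul(Function('R')(b), Pow(D, -1))) = Mul(2, Mul(Add(7, Mul(-7, 1)), Pow(-1, -1))) = Mul(2, Mul(Add(7, -7), -1)) = Mul(2, Mul(0, -1)) = Mul(2, 0) = 0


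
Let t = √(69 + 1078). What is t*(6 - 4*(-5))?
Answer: 26*√1147 ≈ 880.55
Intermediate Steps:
t = √1147 ≈ 33.867
t*(6 - 4*(-5)) = √1147*(6 - 4*(-5)) = √1147*(6 + 20) = √1147*26 = 26*√1147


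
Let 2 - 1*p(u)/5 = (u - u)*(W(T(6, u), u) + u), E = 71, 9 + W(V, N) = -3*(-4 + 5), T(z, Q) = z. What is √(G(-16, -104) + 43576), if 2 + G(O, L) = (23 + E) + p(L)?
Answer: √43678 ≈ 208.99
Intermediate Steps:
W(V, N) = -12 (W(V, N) = -9 - 3*(-4 + 5) = -9 - 3*1 = -9 - 3 = -12)
p(u) = 10 (p(u) = 10 - 5*(u - u)*(-12 + u) = 10 - 0*(-12 + u) = 10 - 5*0 = 10 + 0 = 10)
G(O, L) = 102 (G(O, L) = -2 + ((23 + 71) + 10) = -2 + (94 + 10) = -2 + 104 = 102)
√(G(-16, -104) + 43576) = √(102 + 43576) = √43678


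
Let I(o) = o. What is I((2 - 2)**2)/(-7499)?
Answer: 0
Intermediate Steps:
I((2 - 2)**2)/(-7499) = (2 - 2)**2/(-7499) = 0**2*(-1/7499) = 0*(-1/7499) = 0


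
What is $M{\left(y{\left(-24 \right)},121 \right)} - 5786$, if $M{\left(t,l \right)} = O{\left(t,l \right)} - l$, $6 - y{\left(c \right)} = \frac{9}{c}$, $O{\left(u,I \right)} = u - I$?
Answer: $- \frac{48173}{8} \approx -6021.6$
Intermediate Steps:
$y{\left(c \right)} = 6 - \frac{9}{c}$
$M{\left(t,l \right)} = t - 2 l$ ($M{\left(t,l \right)} = \left(t - l\right) - l = t - 2 l$)
$M{\left(y{\left(-24 \right)},121 \right)} - 5786 = \left(\left(6 - \frac{9}{-24}\right) - 242\right) - 5786 = \left(\left(6 - - \frac{3}{8}\right) - 242\right) - 5786 = \left(\left(6 + \frac{3}{8}\right) - 242\right) - 5786 = \left(\frac{51}{8} - 242\right) - 5786 = - \frac{1885}{8} - 5786 = - \frac{48173}{8}$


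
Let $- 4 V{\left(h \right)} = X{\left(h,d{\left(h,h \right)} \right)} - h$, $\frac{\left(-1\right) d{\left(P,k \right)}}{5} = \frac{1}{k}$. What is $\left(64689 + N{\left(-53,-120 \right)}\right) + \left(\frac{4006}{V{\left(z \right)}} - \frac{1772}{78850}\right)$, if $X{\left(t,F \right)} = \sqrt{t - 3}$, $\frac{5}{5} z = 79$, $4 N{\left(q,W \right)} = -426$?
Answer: $\frac{6298804039169}{97222050} + \frac{32048 \sqrt{19}}{6165} \approx 64811.0$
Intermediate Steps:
$N{\left(q,W \right)} = - \frac{213}{2}$ ($N{\left(q,W \right)} = \frac{1}{4} \left(-426\right) = - \frac{213}{2}$)
$z = 79$
$d{\left(P,k \right)} = - \frac{5}{k}$
$X{\left(t,F \right)} = \sqrt{-3 + t}$
$V{\left(h \right)} = - \frac{\sqrt{-3 + h}}{4} + \frac{h}{4}$ ($V{\left(h \right)} = - \frac{\sqrt{-3 + h} - h}{4} = - \frac{\sqrt{-3 + h}}{4} + \frac{h}{4}$)
$\left(64689 + N{\left(-53,-120 \right)}\right) + \left(\frac{4006}{V{\left(z \right)}} - \frac{1772}{78850}\right) = \left(64689 - \frac{213}{2}\right) + \left(\frac{4006}{- \frac{\sqrt{-3 + 79}}{4} + \frac{1}{4} \cdot 79} - \frac{1772}{78850}\right) = \frac{129165}{2} + \left(\frac{4006}{- \frac{\sqrt{76}}{4} + \frac{79}{4}} - \frac{886}{39425}\right) = \frac{129165}{2} - \left(\frac{886}{39425} - \frac{4006}{- \frac{2 \sqrt{19}}{4} + \frac{79}{4}}\right) = \frac{129165}{2} - \left(\frac{886}{39425} - \frac{4006}{- \frac{\sqrt{19}}{2} + \frac{79}{4}}\right) = \frac{129165}{2} - \left(\frac{886}{39425} - \frac{4006}{\frac{79}{4} - \frac{\sqrt{19}}{2}}\right) = \frac{5092328353}{78850} + \frac{4006}{\frac{79}{4} - \frac{\sqrt{19}}{2}}$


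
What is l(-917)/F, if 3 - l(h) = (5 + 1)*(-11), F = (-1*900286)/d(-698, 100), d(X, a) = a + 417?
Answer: -35673/900286 ≈ -0.039624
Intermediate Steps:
d(X, a) = 417 + a
F = -900286/517 (F = (-1*900286)/(417 + 100) = -900286/517 ≈ -1741.4)
l(h) = 69 (l(h) = 3 - (5 + 1)*(-11) = 3 - 6*(-11) = 3 - 1*(-66) = 3 + 66 = 69)
l(-917)/F = 69/(-900286/517) = 69*(-517/900286) = -35673/900286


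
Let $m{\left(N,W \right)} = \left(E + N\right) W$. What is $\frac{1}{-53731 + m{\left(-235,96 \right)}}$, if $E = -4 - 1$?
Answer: $- \frac{1}{76771} \approx -1.3026 \cdot 10^{-5}$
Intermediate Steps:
$E = -5$ ($E = -4 - 1 = -5$)
$m{\left(N,W \right)} = W \left(-5 + N\right)$ ($m{\left(N,W \right)} = \left(-5 + N\right) W = W \left(-5 + N\right)$)
$\frac{1}{-53731 + m{\left(-235,96 \right)}} = \frac{1}{-53731 + 96 \left(-5 - 235\right)} = \frac{1}{-53731 + 96 \left(-240\right)} = \frac{1}{-53731 - 23040} = \frac{1}{-76771} = - \frac{1}{76771}$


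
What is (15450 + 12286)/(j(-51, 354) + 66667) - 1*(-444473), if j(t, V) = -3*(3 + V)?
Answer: 7288919661/16399 ≈ 4.4447e+5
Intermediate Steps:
j(t, V) = -9 - 3*V
(15450 + 12286)/(j(-51, 354) + 66667) - 1*(-444473) = (15450 + 12286)/((-9 - 3*354) + 66667) - 1*(-444473) = 27736/((-9 - 1062) + 66667) + 444473 = 27736/(-1071 + 66667) + 444473 = 27736/65596 + 444473 = 27736*(1/65596) + 444473 = 6934/16399 + 444473 = 7288919661/16399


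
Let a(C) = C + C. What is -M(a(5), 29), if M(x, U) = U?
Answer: -29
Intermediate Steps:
a(C) = 2*C
-M(a(5), 29) = -1*29 = -29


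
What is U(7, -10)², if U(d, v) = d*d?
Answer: 2401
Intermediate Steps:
U(d, v) = d²
U(7, -10)² = (7²)² = 49² = 2401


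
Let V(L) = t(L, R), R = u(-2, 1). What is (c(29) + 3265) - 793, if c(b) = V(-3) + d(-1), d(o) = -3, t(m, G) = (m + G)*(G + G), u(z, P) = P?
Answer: 2465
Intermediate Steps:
R = 1
t(m, G) = 2*G*(G + m) (t(m, G) = (G + m)*(2*G) = 2*G*(G + m))
V(L) = 2 + 2*L (V(L) = 2*1*(1 + L) = 2 + 2*L)
c(b) = -7 (c(b) = (2 + 2*(-3)) - 3 = (2 - 6) - 3 = -4 - 3 = -7)
(c(29) + 3265) - 793 = (-7 + 3265) - 793 = 3258 - 793 = 2465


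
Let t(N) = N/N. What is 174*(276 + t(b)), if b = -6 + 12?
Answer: 48198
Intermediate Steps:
b = 6
t(N) = 1
174*(276 + t(b)) = 174*(276 + 1) = 174*277 = 48198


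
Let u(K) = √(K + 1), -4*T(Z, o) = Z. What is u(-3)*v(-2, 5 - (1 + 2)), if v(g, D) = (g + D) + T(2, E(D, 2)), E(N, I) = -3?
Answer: -I*√2/2 ≈ -0.70711*I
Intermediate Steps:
T(Z, o) = -Z/4
u(K) = √(1 + K)
v(g, D) = -½ + D + g (v(g, D) = (g + D) - ¼*2 = (D + g) - ½ = -½ + D + g)
u(-3)*v(-2, 5 - (1 + 2)) = √(1 - 3)*(-½ + (5 - (1 + 2)) - 2) = √(-2)*(-½ + (5 - 3) - 2) = (I*√2)*(-½ + (5 - 1*3) - 2) = (I*√2)*(-½ + (5 - 3) - 2) = (I*√2)*(-½ + 2 - 2) = (I*√2)*(-½) = -I*√2/2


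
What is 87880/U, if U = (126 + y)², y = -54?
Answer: 10985/648 ≈ 16.952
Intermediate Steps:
U = 5184 (U = (126 - 54)² = 72² = 5184)
87880/U = 87880/5184 = 87880*(1/5184) = 10985/648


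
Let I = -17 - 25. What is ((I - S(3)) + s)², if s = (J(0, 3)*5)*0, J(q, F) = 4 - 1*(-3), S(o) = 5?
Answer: 2209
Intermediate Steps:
J(q, F) = 7 (J(q, F) = 4 + 3 = 7)
I = -42
s = 0 (s = (7*5)*0 = 35*0 = 0)
((I - S(3)) + s)² = ((-42 - 1*5) + 0)² = ((-42 - 5) + 0)² = (-47 + 0)² = (-47)² = 2209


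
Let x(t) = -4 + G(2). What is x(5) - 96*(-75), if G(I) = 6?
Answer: 7202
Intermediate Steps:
x(t) = 2 (x(t) = -4 + 6 = 2)
x(5) - 96*(-75) = 2 - 96*(-75) = 2 + 7200 = 7202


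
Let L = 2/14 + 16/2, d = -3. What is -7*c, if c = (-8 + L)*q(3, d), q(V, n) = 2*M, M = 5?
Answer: -10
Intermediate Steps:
q(V, n) = 10 (q(V, n) = 2*5 = 10)
L = 57/7 (L = 2*(1/14) + 16*(½) = ⅐ + 8 = 57/7 ≈ 8.1429)
c = 10/7 (c = (-8 + 57/7)*10 = (⅐)*10 = 10/7 ≈ 1.4286)
-7*c = -7*10/7 = -10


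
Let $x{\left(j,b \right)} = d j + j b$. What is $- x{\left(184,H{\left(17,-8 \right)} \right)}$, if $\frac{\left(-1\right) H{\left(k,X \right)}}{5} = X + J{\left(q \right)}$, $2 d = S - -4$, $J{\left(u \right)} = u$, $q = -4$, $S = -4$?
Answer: $-11040$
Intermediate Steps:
$d = 0$ ($d = \frac{-4 - -4}{2} = \frac{-4 + 4}{2} = \frac{1}{2} \cdot 0 = 0$)
$H{\left(k,X \right)} = 20 - 5 X$ ($H{\left(k,X \right)} = - 5 \left(X - 4\right) = - 5 \left(-4 + X\right) = 20 - 5 X$)
$x{\left(j,b \right)} = b j$ ($x{\left(j,b \right)} = 0 j + j b = 0 + b j = b j$)
$- x{\left(184,H{\left(17,-8 \right)} \right)} = - \left(20 - -40\right) 184 = - \left(20 + 40\right) 184 = - 60 \cdot 184 = \left(-1\right) 11040 = -11040$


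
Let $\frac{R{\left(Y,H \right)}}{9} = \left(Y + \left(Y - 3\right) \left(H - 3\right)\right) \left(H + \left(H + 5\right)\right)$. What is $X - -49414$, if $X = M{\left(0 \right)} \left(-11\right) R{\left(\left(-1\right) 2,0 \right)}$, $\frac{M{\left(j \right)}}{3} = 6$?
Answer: $-66416$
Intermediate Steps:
$R{\left(Y,H \right)} = 9 \left(5 + 2 H\right) \left(Y + \left(-3 + H\right) \left(-3 + Y\right)\right)$ ($R{\left(Y,H \right)} = 9 \left(Y + \left(Y - 3\right) \left(H - 3\right)\right) \left(H + \left(H + 5\right)\right) = 9 \left(Y + \left(-3 + Y\right) \left(-3 + H\right)\right) \left(H + \left(5 + H\right)\right) = 9 \left(Y + \left(-3 + H\right) \left(-3 + Y\right)\right) \left(5 + 2 H\right) = 9 \left(5 + 2 H\right) \left(Y + \left(-3 + H\right) \left(-3 + Y\right)\right)$)
$M{\left(j \right)} = 18$ ($M{\left(j \right)} = 3 \cdot 6 = 18$)
$X = -115830$ ($X = 18 \left(-11\right) \left(405 - 90 \left(\left(-1\right) 2\right) - 54 \cdot 0^{2} + 27 \cdot 0 + 9 \cdot 0 \left(\left(-1\right) 2\right) + 18 \left(\left(-1\right) 2\right) 0^{2}\right) = - 198 \left(405 - -180 - 0 + 0 + 9 \cdot 0 \left(-2\right) + 18 \left(-2\right) 0\right) = - 198 \left(405 + 180 + 0 + 0 + 0 + 0\right) = \left(-198\right) 585 = -115830$)
$X - -49414 = -115830 - -49414 = -115830 + 49414 = -66416$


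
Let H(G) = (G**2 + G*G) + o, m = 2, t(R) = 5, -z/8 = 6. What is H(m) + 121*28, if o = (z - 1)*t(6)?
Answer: 3151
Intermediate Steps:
z = -48 (z = -8*6 = -48)
o = -245 (o = (-48 - 1)*5 = -49*5 = -245)
H(G) = -245 + 2*G**2 (H(G) = (G**2 + G*G) - 245 = (G**2 + G**2) - 245 = 2*G**2 - 245 = -245 + 2*G**2)
H(m) + 121*28 = (-245 + 2*2**2) + 121*28 = (-245 + 2*4) + 3388 = (-245 + 8) + 3388 = -237 + 3388 = 3151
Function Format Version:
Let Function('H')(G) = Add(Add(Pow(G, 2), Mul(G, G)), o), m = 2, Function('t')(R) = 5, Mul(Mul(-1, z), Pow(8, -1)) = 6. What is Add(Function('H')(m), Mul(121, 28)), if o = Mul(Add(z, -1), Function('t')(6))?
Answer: 3151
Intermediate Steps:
z = -48 (z = Mul(-8, 6) = -48)
o = -245 (o = Mul(Add(-48, -1), 5) = Mul(-49, 5) = -245)
Function('H')(G) = Add(-245, Mul(2, Pow(G, 2))) (Function('H')(G) = Add(Add(Pow(G, 2), Mul(G, G)), -245) = Add(Add(Pow(G, 2), Pow(G, 2)), -245) = Add(Mul(2, Pow(G, 2)), -245) = Add(-245, Mul(2, Pow(G, 2))))
Add(Function('H')(m), Mul(121, 28)) = Add(Add(-245, Mul(2, Pow(2, 2))), Mul(121, 28)) = Add(Add(-245, Mul(2, 4)), 3388) = Add(Add(-245, 8), 3388) = Add(-237, 3388) = 3151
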